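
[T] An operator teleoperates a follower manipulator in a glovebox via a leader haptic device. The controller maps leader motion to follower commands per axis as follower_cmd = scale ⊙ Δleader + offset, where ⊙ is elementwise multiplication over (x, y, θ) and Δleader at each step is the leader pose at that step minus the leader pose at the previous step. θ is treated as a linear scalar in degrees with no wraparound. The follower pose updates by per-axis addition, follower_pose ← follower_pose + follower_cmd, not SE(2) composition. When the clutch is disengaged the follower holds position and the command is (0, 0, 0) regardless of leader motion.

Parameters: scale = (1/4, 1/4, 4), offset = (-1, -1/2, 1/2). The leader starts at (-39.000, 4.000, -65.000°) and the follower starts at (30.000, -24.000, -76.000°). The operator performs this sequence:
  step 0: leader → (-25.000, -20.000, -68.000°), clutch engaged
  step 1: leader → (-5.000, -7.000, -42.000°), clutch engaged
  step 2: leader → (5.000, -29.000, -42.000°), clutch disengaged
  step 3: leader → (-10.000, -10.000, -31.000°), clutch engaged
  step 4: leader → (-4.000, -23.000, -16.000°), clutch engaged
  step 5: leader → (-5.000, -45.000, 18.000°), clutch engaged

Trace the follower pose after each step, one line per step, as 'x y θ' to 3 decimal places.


step 0: Δleader=(14.000, -24.000, -3.000°), engaged; cmd=(2.500, -6.500, -11.500°) → follower=(32.500, -30.500, -87.500°)
step 1: Δleader=(20.000, 13.000, 26.000°), engaged; cmd=(4.000, 2.750, 104.500°) → follower=(36.500, -27.750, 17.000°)
step 2: Δleader=(10.000, -22.000, 0.000°), disengaged; cmd=(0,0,0) → follower holds at (36.500, -27.750, 17.000°)
step 3: Δleader=(-15.000, 19.000, 11.000°), engaged; cmd=(-4.750, 4.250, 44.500°) → follower=(31.750, -23.500, 61.500°)
step 4: Δleader=(6.000, -13.000, 15.000°), engaged; cmd=(0.500, -3.750, 60.500°) → follower=(32.250, -27.250, 122.000°)
step 5: Δleader=(-1.000, -22.000, 34.000°), engaged; cmd=(-1.250, -6.000, 136.500°) → follower=(31.000, -33.250, 258.500°)

32.500 -30.500 -87.500
36.500 -27.750 17.000
36.500 -27.750 17.000
31.750 -23.500 61.500
32.250 -27.250 122.000
31.000 -33.250 258.500


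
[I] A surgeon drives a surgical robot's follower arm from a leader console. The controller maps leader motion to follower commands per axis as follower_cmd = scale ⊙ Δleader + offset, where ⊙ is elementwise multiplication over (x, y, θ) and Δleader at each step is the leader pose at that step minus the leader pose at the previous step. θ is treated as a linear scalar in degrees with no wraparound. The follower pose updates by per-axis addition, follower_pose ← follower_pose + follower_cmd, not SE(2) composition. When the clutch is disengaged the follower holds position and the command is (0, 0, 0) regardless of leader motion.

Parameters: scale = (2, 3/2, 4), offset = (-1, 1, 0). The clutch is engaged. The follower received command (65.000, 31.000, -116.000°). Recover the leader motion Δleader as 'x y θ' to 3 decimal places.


33.000 20.000 -29.000

axis x: (65.000 − -1) / (2) = 33.000
axis y: (31.000 − 1) / (3/2) = 20.000
axis θ: (-116.000 − 0) / (4) = -29.000


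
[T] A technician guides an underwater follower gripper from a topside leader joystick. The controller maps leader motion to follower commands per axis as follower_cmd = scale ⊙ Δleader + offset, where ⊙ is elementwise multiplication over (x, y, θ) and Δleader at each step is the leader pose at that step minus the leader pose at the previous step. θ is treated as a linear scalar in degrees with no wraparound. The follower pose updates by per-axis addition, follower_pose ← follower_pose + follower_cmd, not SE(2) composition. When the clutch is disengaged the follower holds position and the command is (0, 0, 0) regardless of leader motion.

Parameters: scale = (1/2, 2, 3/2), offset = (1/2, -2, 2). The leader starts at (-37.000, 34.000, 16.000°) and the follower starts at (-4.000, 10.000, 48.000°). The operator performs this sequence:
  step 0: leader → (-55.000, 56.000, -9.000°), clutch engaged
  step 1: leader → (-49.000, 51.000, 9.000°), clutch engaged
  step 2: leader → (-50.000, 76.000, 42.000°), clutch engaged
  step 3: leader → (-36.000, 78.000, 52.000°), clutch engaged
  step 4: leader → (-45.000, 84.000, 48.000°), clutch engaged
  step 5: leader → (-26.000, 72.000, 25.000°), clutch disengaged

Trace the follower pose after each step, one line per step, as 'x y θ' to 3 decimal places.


step 0: Δleader=(-18.000, 22.000, -25.000°), engaged; cmd=(-8.500, 42.000, -35.500°) → follower=(-12.500, 52.000, 12.500°)
step 1: Δleader=(6.000, -5.000, 18.000°), engaged; cmd=(3.500, -12.000, 29.000°) → follower=(-9.000, 40.000, 41.500°)
step 2: Δleader=(-1.000, 25.000, 33.000°), engaged; cmd=(0.000, 48.000, 51.500°) → follower=(-9.000, 88.000, 93.000°)
step 3: Δleader=(14.000, 2.000, 10.000°), engaged; cmd=(7.500, 2.000, 17.000°) → follower=(-1.500, 90.000, 110.000°)
step 4: Δleader=(-9.000, 6.000, -4.000°), engaged; cmd=(-4.000, 10.000, -4.000°) → follower=(-5.500, 100.000, 106.000°)
step 5: Δleader=(19.000, -12.000, -23.000°), disengaged; cmd=(0,0,0) → follower holds at (-5.500, 100.000, 106.000°)

-12.500 52.000 12.500
-9.000 40.000 41.500
-9.000 88.000 93.000
-1.500 90.000 110.000
-5.500 100.000 106.000
-5.500 100.000 106.000


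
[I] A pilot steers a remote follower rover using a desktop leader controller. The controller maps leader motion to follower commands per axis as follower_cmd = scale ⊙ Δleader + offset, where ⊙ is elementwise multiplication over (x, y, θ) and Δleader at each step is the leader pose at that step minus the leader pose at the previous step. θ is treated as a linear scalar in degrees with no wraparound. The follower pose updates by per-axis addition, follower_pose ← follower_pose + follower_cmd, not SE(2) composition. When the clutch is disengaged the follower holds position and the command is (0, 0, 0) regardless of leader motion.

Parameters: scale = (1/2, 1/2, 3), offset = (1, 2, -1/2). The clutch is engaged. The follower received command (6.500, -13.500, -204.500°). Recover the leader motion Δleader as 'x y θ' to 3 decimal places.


axis x: (6.500 − 1) / (1/2) = 11.000
axis y: (-13.500 − 2) / (1/2) = -31.000
axis θ: (-204.500 − -1/2) / (3) = -68.000

11.000 -31.000 -68.000


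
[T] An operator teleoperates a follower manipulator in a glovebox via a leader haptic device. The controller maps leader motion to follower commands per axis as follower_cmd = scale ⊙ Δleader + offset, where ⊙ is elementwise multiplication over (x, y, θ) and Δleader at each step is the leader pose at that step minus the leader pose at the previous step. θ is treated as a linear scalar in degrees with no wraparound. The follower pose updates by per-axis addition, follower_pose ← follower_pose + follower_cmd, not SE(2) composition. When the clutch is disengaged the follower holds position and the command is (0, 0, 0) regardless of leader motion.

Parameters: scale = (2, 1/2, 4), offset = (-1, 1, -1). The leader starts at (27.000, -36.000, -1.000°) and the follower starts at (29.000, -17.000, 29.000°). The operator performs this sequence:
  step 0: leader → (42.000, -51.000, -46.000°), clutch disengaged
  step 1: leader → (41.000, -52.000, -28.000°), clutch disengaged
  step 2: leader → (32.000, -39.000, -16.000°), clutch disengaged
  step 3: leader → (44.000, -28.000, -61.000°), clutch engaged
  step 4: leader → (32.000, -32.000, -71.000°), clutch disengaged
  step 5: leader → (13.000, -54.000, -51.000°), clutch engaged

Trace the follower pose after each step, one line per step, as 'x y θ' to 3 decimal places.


step 0: Δleader=(15.000, -15.000, -45.000°), disengaged; cmd=(0,0,0) → follower holds at (29.000, -17.000, 29.000°)
step 1: Δleader=(-1.000, -1.000, 18.000°), disengaged; cmd=(0,0,0) → follower holds at (29.000, -17.000, 29.000°)
step 2: Δleader=(-9.000, 13.000, 12.000°), disengaged; cmd=(0,0,0) → follower holds at (29.000, -17.000, 29.000°)
step 3: Δleader=(12.000, 11.000, -45.000°), engaged; cmd=(23.000, 6.500, -181.000°) → follower=(52.000, -10.500, -152.000°)
step 4: Δleader=(-12.000, -4.000, -10.000°), disengaged; cmd=(0,0,0) → follower holds at (52.000, -10.500, -152.000°)
step 5: Δleader=(-19.000, -22.000, 20.000°), engaged; cmd=(-39.000, -10.000, 79.000°) → follower=(13.000, -20.500, -73.000°)

29.000 -17.000 29.000
29.000 -17.000 29.000
29.000 -17.000 29.000
52.000 -10.500 -152.000
52.000 -10.500 -152.000
13.000 -20.500 -73.000


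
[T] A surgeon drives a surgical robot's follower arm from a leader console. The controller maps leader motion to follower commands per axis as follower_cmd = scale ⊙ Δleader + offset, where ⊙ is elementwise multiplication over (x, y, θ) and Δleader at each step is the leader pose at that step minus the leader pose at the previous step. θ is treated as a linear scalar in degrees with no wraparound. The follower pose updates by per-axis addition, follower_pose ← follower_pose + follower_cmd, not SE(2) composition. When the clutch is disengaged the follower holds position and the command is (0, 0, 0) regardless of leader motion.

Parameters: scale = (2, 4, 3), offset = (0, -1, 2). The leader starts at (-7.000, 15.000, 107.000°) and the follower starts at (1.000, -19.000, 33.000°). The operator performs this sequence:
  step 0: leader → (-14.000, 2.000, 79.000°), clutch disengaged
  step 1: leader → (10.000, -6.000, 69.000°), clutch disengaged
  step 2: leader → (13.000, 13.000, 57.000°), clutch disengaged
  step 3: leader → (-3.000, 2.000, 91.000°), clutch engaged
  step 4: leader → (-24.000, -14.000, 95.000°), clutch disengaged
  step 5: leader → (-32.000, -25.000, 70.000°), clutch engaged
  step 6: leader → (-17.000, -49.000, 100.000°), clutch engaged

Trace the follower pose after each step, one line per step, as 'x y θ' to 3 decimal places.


step 0: Δleader=(-7.000, -13.000, -28.000°), disengaged; cmd=(0,0,0) → follower holds at (1.000, -19.000, 33.000°)
step 1: Δleader=(24.000, -8.000, -10.000°), disengaged; cmd=(0,0,0) → follower holds at (1.000, -19.000, 33.000°)
step 2: Δleader=(3.000, 19.000, -12.000°), disengaged; cmd=(0,0,0) → follower holds at (1.000, -19.000, 33.000°)
step 3: Δleader=(-16.000, -11.000, 34.000°), engaged; cmd=(-32.000, -45.000, 104.000°) → follower=(-31.000, -64.000, 137.000°)
step 4: Δleader=(-21.000, -16.000, 4.000°), disengaged; cmd=(0,0,0) → follower holds at (-31.000, -64.000, 137.000°)
step 5: Δleader=(-8.000, -11.000, -25.000°), engaged; cmd=(-16.000, -45.000, -73.000°) → follower=(-47.000, -109.000, 64.000°)
step 6: Δleader=(15.000, -24.000, 30.000°), engaged; cmd=(30.000, -97.000, 92.000°) → follower=(-17.000, -206.000, 156.000°)

1.000 -19.000 33.000
1.000 -19.000 33.000
1.000 -19.000 33.000
-31.000 -64.000 137.000
-31.000 -64.000 137.000
-47.000 -109.000 64.000
-17.000 -206.000 156.000


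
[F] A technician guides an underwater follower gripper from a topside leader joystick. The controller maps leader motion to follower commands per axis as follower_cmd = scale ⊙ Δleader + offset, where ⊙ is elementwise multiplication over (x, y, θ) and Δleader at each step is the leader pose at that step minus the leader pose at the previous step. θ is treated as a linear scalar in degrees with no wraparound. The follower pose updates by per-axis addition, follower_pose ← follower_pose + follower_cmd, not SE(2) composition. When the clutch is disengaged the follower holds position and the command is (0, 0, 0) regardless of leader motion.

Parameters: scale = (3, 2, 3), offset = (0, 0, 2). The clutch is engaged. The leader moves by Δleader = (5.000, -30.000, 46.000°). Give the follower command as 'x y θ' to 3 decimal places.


axis x: 3·5.000 + 0 = 15.000
axis y: 2·-30.000 + 0 = -60.000
axis θ: 3·46.000 + 2 = 140.000

15.000 -60.000 140.000


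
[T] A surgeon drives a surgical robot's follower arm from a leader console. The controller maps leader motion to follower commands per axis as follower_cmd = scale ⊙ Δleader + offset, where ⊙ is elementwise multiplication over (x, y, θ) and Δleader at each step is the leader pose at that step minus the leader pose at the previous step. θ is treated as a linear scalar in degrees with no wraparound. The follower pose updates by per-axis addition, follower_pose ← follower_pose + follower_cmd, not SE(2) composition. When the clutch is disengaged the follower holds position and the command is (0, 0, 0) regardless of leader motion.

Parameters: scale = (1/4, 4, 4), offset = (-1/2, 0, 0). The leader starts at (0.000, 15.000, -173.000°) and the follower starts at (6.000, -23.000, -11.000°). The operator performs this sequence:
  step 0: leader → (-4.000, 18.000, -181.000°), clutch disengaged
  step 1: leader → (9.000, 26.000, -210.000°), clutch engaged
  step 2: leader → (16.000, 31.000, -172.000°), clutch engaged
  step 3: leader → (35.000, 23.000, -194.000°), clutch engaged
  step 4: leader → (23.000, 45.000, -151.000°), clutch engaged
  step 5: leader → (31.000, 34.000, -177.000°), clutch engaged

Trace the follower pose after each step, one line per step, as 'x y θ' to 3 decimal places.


6.000 -23.000 -11.000
8.750 9.000 -127.000
10.000 29.000 25.000
14.250 -3.000 -63.000
10.750 85.000 109.000
12.250 41.000 5.000

step 0: Δleader=(-4.000, 3.000, -8.000°), disengaged; cmd=(0,0,0) → follower holds at (6.000, -23.000, -11.000°)
step 1: Δleader=(13.000, 8.000, -29.000°), engaged; cmd=(2.750, 32.000, -116.000°) → follower=(8.750, 9.000, -127.000°)
step 2: Δleader=(7.000, 5.000, 38.000°), engaged; cmd=(1.250, 20.000, 152.000°) → follower=(10.000, 29.000, 25.000°)
step 3: Δleader=(19.000, -8.000, -22.000°), engaged; cmd=(4.250, -32.000, -88.000°) → follower=(14.250, -3.000, -63.000°)
step 4: Δleader=(-12.000, 22.000, 43.000°), engaged; cmd=(-3.500, 88.000, 172.000°) → follower=(10.750, 85.000, 109.000°)
step 5: Δleader=(8.000, -11.000, -26.000°), engaged; cmd=(1.500, -44.000, -104.000°) → follower=(12.250, 41.000, 5.000°)


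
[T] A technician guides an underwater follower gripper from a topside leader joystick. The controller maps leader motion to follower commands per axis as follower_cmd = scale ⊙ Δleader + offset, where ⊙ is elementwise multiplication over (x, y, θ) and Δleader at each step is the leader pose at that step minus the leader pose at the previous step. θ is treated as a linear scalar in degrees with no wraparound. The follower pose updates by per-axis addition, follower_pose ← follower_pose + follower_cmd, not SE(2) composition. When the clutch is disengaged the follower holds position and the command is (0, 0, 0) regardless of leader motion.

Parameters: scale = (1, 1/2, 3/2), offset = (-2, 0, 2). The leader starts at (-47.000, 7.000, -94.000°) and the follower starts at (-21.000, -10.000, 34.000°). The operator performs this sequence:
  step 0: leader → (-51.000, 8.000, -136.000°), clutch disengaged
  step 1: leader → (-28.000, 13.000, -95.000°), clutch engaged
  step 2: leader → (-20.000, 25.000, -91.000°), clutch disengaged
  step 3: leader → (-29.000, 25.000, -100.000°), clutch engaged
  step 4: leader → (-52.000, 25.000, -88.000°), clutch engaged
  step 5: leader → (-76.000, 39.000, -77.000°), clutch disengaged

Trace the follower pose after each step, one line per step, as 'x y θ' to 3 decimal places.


-21.000 -10.000 34.000
0.000 -7.500 97.500
0.000 -7.500 97.500
-11.000 -7.500 86.000
-36.000 -7.500 106.000
-36.000 -7.500 106.000

step 0: Δleader=(-4.000, 1.000, -42.000°), disengaged; cmd=(0,0,0) → follower holds at (-21.000, -10.000, 34.000°)
step 1: Δleader=(23.000, 5.000, 41.000°), engaged; cmd=(21.000, 2.500, 63.500°) → follower=(0.000, -7.500, 97.500°)
step 2: Δleader=(8.000, 12.000, 4.000°), disengaged; cmd=(0,0,0) → follower holds at (0.000, -7.500, 97.500°)
step 3: Δleader=(-9.000, 0.000, -9.000°), engaged; cmd=(-11.000, 0.000, -11.500°) → follower=(-11.000, -7.500, 86.000°)
step 4: Δleader=(-23.000, 0.000, 12.000°), engaged; cmd=(-25.000, 0.000, 20.000°) → follower=(-36.000, -7.500, 106.000°)
step 5: Δleader=(-24.000, 14.000, 11.000°), disengaged; cmd=(0,0,0) → follower holds at (-36.000, -7.500, 106.000°)


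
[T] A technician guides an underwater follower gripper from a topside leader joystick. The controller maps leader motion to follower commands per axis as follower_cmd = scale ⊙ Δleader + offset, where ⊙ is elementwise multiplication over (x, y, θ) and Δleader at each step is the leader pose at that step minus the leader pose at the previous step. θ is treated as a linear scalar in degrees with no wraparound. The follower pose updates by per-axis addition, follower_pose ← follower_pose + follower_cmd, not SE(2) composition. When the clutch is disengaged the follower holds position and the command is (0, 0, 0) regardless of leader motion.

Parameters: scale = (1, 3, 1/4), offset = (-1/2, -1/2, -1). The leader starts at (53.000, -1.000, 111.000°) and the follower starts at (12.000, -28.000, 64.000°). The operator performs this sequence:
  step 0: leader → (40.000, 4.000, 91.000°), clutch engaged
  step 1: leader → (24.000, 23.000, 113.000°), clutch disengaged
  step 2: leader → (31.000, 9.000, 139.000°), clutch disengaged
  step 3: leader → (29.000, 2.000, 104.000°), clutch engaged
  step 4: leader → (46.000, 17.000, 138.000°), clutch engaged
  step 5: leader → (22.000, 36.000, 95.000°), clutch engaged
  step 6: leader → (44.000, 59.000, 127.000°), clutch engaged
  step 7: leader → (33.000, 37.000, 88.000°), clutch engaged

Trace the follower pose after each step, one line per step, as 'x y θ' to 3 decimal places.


-1.500 -13.500 58.000
-1.500 -13.500 58.000
-1.500 -13.500 58.000
-4.000 -35.000 48.250
12.500 9.500 55.750
-12.000 66.000 44.000
9.500 134.500 51.000
-2.000 68.000 40.250

step 0: Δleader=(-13.000, 5.000, -20.000°), engaged; cmd=(-13.500, 14.500, -6.000°) → follower=(-1.500, -13.500, 58.000°)
step 1: Δleader=(-16.000, 19.000, 22.000°), disengaged; cmd=(0,0,0) → follower holds at (-1.500, -13.500, 58.000°)
step 2: Δleader=(7.000, -14.000, 26.000°), disengaged; cmd=(0,0,0) → follower holds at (-1.500, -13.500, 58.000°)
step 3: Δleader=(-2.000, -7.000, -35.000°), engaged; cmd=(-2.500, -21.500, -9.750°) → follower=(-4.000, -35.000, 48.250°)
step 4: Δleader=(17.000, 15.000, 34.000°), engaged; cmd=(16.500, 44.500, 7.500°) → follower=(12.500, 9.500, 55.750°)
step 5: Δleader=(-24.000, 19.000, -43.000°), engaged; cmd=(-24.500, 56.500, -11.750°) → follower=(-12.000, 66.000, 44.000°)
step 6: Δleader=(22.000, 23.000, 32.000°), engaged; cmd=(21.500, 68.500, 7.000°) → follower=(9.500, 134.500, 51.000°)
step 7: Δleader=(-11.000, -22.000, -39.000°), engaged; cmd=(-11.500, -66.500, -10.750°) → follower=(-2.000, 68.000, 40.250°)


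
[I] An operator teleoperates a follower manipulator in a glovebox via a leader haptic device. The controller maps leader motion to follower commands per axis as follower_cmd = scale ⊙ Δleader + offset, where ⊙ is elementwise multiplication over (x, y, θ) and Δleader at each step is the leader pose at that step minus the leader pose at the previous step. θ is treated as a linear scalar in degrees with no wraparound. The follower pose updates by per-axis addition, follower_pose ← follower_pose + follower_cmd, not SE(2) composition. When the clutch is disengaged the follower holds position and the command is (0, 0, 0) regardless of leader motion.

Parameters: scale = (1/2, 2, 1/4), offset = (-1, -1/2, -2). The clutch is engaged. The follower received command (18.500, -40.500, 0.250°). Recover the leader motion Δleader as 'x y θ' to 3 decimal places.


39.000 -20.000 9.000

axis x: (18.500 − -1) / (1/2) = 39.000
axis y: (-40.500 − -1/2) / (2) = -20.000
axis θ: (0.250 − -2) / (1/4) = 9.000


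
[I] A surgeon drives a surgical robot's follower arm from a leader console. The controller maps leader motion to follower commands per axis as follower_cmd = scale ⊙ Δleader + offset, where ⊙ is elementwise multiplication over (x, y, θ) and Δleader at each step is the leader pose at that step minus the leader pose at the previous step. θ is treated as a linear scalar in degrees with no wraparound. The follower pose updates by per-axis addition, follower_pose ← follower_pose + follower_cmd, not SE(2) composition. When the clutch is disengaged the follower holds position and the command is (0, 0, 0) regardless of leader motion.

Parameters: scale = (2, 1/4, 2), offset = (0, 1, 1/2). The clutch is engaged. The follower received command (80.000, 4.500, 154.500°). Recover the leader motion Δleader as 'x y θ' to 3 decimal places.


axis x: (80.000 − 0) / (2) = 40.000
axis y: (4.500 − 1) / (1/4) = 14.000
axis θ: (154.500 − 1/2) / (2) = 77.000

40.000 14.000 77.000


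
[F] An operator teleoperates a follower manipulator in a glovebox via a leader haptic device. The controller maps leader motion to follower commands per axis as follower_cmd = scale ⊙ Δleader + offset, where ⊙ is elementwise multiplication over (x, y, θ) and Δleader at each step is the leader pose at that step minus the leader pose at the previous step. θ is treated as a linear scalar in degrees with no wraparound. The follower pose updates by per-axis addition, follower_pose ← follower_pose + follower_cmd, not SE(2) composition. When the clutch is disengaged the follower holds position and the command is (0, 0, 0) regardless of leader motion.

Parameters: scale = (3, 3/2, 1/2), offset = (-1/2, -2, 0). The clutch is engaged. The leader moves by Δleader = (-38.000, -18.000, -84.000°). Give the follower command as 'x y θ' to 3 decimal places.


-114.500 -29.000 -42.000

axis x: 3·-38.000 + -1/2 = -114.500
axis y: 3/2·-18.000 + -2 = -29.000
axis θ: 1/2·-84.000 + 0 = -42.000


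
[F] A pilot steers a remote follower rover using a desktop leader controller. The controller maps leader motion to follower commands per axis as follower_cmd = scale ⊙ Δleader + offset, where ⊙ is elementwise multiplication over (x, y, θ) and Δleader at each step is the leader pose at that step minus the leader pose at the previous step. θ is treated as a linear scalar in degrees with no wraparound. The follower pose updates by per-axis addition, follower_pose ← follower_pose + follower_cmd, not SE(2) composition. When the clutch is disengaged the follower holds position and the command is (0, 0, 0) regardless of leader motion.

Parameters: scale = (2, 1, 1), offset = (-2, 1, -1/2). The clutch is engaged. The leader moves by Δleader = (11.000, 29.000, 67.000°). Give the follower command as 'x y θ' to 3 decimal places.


20.000 30.000 66.500

axis x: 2·11.000 + -2 = 20.000
axis y: 1·29.000 + 1 = 30.000
axis θ: 1·67.000 + -1/2 = 66.500


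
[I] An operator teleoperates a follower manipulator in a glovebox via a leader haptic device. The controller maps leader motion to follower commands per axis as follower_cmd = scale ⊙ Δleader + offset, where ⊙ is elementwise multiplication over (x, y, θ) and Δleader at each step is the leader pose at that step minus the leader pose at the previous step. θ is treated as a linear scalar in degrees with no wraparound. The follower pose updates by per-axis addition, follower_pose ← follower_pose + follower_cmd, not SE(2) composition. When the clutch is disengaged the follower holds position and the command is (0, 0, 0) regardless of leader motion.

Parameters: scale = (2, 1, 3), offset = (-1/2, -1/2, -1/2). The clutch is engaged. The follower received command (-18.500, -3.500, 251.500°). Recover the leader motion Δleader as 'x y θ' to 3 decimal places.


axis x: (-18.500 − -1/2) / (2) = -9.000
axis y: (-3.500 − -1/2) / (1) = -3.000
axis θ: (251.500 − -1/2) / (3) = 84.000

-9.000 -3.000 84.000


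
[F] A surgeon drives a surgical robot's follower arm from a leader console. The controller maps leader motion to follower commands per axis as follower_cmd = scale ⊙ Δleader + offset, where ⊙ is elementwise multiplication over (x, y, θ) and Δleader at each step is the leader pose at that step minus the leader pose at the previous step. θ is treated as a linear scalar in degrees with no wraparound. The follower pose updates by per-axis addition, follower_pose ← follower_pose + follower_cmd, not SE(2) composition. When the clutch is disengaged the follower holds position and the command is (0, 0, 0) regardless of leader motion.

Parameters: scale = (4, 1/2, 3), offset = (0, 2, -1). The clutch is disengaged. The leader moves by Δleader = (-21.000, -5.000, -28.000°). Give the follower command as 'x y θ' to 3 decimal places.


clutch disengaged → follower holds; cmd = (0, 0, 0)

0.000 0.000 0.000


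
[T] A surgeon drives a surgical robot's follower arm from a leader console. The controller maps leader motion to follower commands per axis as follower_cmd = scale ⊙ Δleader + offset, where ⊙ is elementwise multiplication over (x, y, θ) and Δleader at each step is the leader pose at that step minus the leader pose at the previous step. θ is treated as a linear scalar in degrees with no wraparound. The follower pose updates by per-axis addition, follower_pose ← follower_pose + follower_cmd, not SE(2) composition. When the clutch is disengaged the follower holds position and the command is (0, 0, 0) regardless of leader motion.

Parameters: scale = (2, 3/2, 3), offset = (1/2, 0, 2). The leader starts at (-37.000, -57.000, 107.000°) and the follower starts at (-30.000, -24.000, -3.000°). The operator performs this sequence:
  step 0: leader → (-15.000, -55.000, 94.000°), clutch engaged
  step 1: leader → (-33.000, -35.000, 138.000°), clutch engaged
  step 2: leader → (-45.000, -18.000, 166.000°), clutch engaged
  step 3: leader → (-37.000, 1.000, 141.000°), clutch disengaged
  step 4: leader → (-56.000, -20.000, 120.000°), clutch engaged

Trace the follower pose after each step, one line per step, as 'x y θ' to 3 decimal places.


step 0: Δleader=(22.000, 2.000, -13.000°), engaged; cmd=(44.500, 3.000, -37.000°) → follower=(14.500, -21.000, -40.000°)
step 1: Δleader=(-18.000, 20.000, 44.000°), engaged; cmd=(-35.500, 30.000, 134.000°) → follower=(-21.000, 9.000, 94.000°)
step 2: Δleader=(-12.000, 17.000, 28.000°), engaged; cmd=(-23.500, 25.500, 86.000°) → follower=(-44.500, 34.500, 180.000°)
step 3: Δleader=(8.000, 19.000, -25.000°), disengaged; cmd=(0,0,0) → follower holds at (-44.500, 34.500, 180.000°)
step 4: Δleader=(-19.000, -21.000, -21.000°), engaged; cmd=(-37.500, -31.500, -61.000°) → follower=(-82.000, 3.000, 119.000°)

14.500 -21.000 -40.000
-21.000 9.000 94.000
-44.500 34.500 180.000
-44.500 34.500 180.000
-82.000 3.000 119.000


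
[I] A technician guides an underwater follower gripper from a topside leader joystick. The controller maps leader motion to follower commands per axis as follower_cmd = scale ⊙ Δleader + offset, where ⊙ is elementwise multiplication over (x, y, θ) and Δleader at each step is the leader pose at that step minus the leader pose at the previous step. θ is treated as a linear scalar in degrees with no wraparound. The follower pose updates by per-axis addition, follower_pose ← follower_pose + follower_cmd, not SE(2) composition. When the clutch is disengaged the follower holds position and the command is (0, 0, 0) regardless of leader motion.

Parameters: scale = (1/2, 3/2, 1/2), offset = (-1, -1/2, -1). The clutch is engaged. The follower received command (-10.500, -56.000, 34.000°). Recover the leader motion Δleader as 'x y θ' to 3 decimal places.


axis x: (-10.500 − -1) / (1/2) = -19.000
axis y: (-56.000 − -1/2) / (3/2) = -37.000
axis θ: (34.000 − -1) / (1/2) = 70.000

-19.000 -37.000 70.000


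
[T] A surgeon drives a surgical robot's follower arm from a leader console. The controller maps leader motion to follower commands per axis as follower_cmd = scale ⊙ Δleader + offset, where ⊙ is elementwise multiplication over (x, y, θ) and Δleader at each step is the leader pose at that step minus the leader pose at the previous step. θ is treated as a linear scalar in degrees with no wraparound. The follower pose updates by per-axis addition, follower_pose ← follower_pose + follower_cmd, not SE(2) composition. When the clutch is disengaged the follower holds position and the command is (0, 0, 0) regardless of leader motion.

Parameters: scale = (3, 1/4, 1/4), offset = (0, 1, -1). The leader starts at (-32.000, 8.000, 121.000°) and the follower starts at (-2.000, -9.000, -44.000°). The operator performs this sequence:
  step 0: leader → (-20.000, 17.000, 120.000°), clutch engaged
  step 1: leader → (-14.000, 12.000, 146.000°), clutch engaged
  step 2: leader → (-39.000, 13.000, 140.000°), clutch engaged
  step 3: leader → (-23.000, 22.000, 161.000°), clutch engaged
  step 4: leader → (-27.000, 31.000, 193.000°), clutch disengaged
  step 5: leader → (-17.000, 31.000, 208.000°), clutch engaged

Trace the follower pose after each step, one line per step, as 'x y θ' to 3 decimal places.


step 0: Δleader=(12.000, 9.000, -1.000°), engaged; cmd=(36.000, 3.250, -1.250°) → follower=(34.000, -5.750, -45.250°)
step 1: Δleader=(6.000, -5.000, 26.000°), engaged; cmd=(18.000, -0.250, 5.500°) → follower=(52.000, -6.000, -39.750°)
step 2: Δleader=(-25.000, 1.000, -6.000°), engaged; cmd=(-75.000, 1.250, -2.500°) → follower=(-23.000, -4.750, -42.250°)
step 3: Δleader=(16.000, 9.000, 21.000°), engaged; cmd=(48.000, 3.250, 4.250°) → follower=(25.000, -1.500, -38.000°)
step 4: Δleader=(-4.000, 9.000, 32.000°), disengaged; cmd=(0,0,0) → follower holds at (25.000, -1.500, -38.000°)
step 5: Δleader=(10.000, 0.000, 15.000°), engaged; cmd=(30.000, 1.000, 2.750°) → follower=(55.000, -0.500, -35.250°)

34.000 -5.750 -45.250
52.000 -6.000 -39.750
-23.000 -4.750 -42.250
25.000 -1.500 -38.000
25.000 -1.500 -38.000
55.000 -0.500 -35.250


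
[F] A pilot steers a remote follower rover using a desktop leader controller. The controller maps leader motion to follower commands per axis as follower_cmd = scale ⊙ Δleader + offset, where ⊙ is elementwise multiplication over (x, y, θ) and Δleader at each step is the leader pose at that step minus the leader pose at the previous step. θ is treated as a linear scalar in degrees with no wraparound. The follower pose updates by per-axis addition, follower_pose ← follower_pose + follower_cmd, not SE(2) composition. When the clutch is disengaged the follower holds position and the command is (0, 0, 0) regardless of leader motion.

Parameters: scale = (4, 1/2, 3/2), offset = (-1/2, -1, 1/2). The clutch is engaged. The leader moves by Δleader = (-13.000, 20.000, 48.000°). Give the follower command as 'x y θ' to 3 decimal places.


axis x: 4·-13.000 + -1/2 = -52.500
axis y: 1/2·20.000 + -1 = 9.000
axis θ: 3/2·48.000 + 1/2 = 72.500

-52.500 9.000 72.500


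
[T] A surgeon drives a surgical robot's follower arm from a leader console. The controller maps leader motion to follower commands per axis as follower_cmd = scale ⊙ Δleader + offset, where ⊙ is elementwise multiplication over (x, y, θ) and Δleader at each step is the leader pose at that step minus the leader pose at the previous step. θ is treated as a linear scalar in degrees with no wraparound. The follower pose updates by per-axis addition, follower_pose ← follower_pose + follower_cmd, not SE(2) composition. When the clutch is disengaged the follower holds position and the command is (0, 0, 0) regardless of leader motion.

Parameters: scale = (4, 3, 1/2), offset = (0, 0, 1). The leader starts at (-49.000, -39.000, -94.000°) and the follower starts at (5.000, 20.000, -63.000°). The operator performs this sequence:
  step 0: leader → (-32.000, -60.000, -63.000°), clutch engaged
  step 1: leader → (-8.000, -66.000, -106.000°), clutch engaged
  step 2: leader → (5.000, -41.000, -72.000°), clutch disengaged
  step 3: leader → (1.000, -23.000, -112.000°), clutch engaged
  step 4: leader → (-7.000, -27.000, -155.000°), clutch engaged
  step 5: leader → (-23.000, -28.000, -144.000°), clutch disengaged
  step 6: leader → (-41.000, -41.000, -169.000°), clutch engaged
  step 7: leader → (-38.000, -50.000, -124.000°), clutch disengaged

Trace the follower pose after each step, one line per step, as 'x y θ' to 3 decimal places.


73.000 -43.000 -46.500
169.000 -61.000 -67.000
169.000 -61.000 -67.000
153.000 -7.000 -86.000
121.000 -19.000 -106.500
121.000 -19.000 -106.500
49.000 -58.000 -118.000
49.000 -58.000 -118.000

step 0: Δleader=(17.000, -21.000, 31.000°), engaged; cmd=(68.000, -63.000, 16.500°) → follower=(73.000, -43.000, -46.500°)
step 1: Δleader=(24.000, -6.000, -43.000°), engaged; cmd=(96.000, -18.000, -20.500°) → follower=(169.000, -61.000, -67.000°)
step 2: Δleader=(13.000, 25.000, 34.000°), disengaged; cmd=(0,0,0) → follower holds at (169.000, -61.000, -67.000°)
step 3: Δleader=(-4.000, 18.000, -40.000°), engaged; cmd=(-16.000, 54.000, -19.000°) → follower=(153.000, -7.000, -86.000°)
step 4: Δleader=(-8.000, -4.000, -43.000°), engaged; cmd=(-32.000, -12.000, -20.500°) → follower=(121.000, -19.000, -106.500°)
step 5: Δleader=(-16.000, -1.000, 11.000°), disengaged; cmd=(0,0,0) → follower holds at (121.000, -19.000, -106.500°)
step 6: Δleader=(-18.000, -13.000, -25.000°), engaged; cmd=(-72.000, -39.000, -11.500°) → follower=(49.000, -58.000, -118.000°)
step 7: Δleader=(3.000, -9.000, 45.000°), disengaged; cmd=(0,0,0) → follower holds at (49.000, -58.000, -118.000°)


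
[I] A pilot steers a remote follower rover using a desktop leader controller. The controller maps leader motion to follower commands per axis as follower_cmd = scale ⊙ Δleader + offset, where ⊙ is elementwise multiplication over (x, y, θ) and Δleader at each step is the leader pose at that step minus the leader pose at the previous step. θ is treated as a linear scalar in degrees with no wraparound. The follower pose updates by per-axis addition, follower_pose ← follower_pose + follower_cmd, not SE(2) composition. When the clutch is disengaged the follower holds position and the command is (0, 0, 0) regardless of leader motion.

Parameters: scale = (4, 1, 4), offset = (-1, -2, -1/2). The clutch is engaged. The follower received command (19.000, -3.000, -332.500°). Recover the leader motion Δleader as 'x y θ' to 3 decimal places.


5.000 -1.000 -83.000

axis x: (19.000 − -1) / (4) = 5.000
axis y: (-3.000 − -2) / (1) = -1.000
axis θ: (-332.500 − -1/2) / (4) = -83.000


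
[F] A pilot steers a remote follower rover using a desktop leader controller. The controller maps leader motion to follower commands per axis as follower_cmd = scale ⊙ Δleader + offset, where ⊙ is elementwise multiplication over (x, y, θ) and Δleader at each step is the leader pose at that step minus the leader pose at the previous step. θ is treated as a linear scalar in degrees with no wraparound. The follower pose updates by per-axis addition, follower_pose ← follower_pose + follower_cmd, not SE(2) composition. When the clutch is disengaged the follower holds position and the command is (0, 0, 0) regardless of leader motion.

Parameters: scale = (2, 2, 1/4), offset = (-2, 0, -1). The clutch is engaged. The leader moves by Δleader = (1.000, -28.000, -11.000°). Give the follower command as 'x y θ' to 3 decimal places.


axis x: 2·1.000 + -2 = 0.000
axis y: 2·-28.000 + 0 = -56.000
axis θ: 1/4·-11.000 + -1 = -3.750

0.000 -56.000 -3.750


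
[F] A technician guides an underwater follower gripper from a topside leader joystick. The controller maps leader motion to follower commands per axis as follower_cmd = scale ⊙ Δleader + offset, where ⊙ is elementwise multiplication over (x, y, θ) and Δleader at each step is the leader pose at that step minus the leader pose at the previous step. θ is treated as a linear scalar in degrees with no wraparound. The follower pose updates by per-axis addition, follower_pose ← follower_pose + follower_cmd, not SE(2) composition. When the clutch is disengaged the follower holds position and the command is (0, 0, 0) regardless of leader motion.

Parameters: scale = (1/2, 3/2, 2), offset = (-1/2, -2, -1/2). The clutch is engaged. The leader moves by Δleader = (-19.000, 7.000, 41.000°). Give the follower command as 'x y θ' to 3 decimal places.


axis x: 1/2·-19.000 + -1/2 = -10.000
axis y: 3/2·7.000 + -2 = 8.500
axis θ: 2·41.000 + -1/2 = 81.500

-10.000 8.500 81.500


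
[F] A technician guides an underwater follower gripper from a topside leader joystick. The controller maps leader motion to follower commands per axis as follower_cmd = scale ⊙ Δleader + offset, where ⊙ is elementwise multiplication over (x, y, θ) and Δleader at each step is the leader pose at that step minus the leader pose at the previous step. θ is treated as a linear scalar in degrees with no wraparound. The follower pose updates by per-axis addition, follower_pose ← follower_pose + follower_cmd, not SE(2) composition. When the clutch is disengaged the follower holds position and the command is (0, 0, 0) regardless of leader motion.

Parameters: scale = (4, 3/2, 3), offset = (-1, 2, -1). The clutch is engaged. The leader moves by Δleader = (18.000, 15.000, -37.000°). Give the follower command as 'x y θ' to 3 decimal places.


axis x: 4·18.000 + -1 = 71.000
axis y: 3/2·15.000 + 2 = 24.500
axis θ: 3·-37.000 + -1 = -112.000

71.000 24.500 -112.000


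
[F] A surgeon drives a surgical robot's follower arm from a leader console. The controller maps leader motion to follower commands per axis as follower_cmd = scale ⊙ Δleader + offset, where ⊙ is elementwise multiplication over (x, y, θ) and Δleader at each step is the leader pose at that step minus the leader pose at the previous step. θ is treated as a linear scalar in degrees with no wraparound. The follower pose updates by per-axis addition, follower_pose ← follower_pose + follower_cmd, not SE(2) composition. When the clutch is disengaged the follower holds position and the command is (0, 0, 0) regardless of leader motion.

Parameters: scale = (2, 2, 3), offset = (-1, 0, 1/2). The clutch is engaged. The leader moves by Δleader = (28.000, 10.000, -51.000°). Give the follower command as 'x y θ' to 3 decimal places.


55.000 20.000 -152.500

axis x: 2·28.000 + -1 = 55.000
axis y: 2·10.000 + 0 = 20.000
axis θ: 3·-51.000 + 1/2 = -152.500


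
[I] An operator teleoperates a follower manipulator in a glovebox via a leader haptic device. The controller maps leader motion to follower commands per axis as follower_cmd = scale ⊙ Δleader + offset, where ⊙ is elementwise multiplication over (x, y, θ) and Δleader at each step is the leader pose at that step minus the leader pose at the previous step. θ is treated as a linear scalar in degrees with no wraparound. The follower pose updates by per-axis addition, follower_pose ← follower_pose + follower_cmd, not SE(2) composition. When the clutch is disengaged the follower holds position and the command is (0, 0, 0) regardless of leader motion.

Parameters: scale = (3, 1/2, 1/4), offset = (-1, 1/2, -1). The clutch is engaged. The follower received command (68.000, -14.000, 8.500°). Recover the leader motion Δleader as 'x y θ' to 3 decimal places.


23.000 -29.000 38.000

axis x: (68.000 − -1) / (3) = 23.000
axis y: (-14.000 − 1/2) / (1/2) = -29.000
axis θ: (8.500 − -1) / (1/4) = 38.000


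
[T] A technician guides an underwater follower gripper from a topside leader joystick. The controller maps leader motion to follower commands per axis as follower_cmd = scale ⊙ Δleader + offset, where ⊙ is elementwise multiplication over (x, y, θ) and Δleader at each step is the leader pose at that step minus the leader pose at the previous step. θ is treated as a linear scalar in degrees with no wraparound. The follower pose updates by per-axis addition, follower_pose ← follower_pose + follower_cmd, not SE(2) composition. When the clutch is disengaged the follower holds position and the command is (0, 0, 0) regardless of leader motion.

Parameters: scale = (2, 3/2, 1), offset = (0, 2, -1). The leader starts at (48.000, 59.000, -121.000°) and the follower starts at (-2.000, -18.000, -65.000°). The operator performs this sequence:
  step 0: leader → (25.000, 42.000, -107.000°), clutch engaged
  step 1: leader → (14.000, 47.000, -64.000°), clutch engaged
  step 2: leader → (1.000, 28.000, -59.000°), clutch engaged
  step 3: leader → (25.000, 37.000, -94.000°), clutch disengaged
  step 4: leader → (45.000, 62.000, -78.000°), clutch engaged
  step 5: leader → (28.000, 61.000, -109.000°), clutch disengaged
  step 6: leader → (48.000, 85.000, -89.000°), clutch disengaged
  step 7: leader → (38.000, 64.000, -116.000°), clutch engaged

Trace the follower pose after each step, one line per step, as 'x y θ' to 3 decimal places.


step 0: Δleader=(-23.000, -17.000, 14.000°), engaged; cmd=(-46.000, -23.500, 13.000°) → follower=(-48.000, -41.500, -52.000°)
step 1: Δleader=(-11.000, 5.000, 43.000°), engaged; cmd=(-22.000, 9.500, 42.000°) → follower=(-70.000, -32.000, -10.000°)
step 2: Δleader=(-13.000, -19.000, 5.000°), engaged; cmd=(-26.000, -26.500, 4.000°) → follower=(-96.000, -58.500, -6.000°)
step 3: Δleader=(24.000, 9.000, -35.000°), disengaged; cmd=(0,0,0) → follower holds at (-96.000, -58.500, -6.000°)
step 4: Δleader=(20.000, 25.000, 16.000°), engaged; cmd=(40.000, 39.500, 15.000°) → follower=(-56.000, -19.000, 9.000°)
step 5: Δleader=(-17.000, -1.000, -31.000°), disengaged; cmd=(0,0,0) → follower holds at (-56.000, -19.000, 9.000°)
step 6: Δleader=(20.000, 24.000, 20.000°), disengaged; cmd=(0,0,0) → follower holds at (-56.000, -19.000, 9.000°)
step 7: Δleader=(-10.000, -21.000, -27.000°), engaged; cmd=(-20.000, -29.500, -28.000°) → follower=(-76.000, -48.500, -19.000°)

-48.000 -41.500 -52.000
-70.000 -32.000 -10.000
-96.000 -58.500 -6.000
-96.000 -58.500 -6.000
-56.000 -19.000 9.000
-56.000 -19.000 9.000
-56.000 -19.000 9.000
-76.000 -48.500 -19.000
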